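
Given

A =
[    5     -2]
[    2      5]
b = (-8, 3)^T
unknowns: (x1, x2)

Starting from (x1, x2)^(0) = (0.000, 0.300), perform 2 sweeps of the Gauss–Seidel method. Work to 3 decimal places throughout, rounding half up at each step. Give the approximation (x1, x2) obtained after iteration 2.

(-1.123, 1.049)

Iteration 1:
  x1 = (-8 - (-2)·0.300) / (5) = -1.480
  x2 = (3 - (2)·-1.480) / (5) = 1.192
Iteration 2:
  x1 = (-8 - (-2)·1.192) / (5) = -1.123
  x2 = (3 - (2)·-1.123) / (5) = 1.049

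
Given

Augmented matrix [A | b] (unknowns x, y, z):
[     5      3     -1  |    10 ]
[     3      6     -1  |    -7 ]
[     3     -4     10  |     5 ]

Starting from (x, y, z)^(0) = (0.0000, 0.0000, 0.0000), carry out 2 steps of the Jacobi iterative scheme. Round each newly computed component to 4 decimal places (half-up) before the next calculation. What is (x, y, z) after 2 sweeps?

(2.8000, -2.0833, -0.5667)

Iteration 1:
  x = (10 - (3)·0.0000 - (-1)·0.0000) / (5) = 2.0000
  y = (-7 - (3)·0.0000 - (-1)·0.0000) / (6) = -1.1667
  z = (5 - (3)·0.0000 - (-4)·0.0000) / (10) = 0.5000
Iteration 2:
  x = (10 - (3)·-1.1667 - (-1)·0.5000) / (5) = 2.8000
  y = (-7 - (3)·2.0000 - (-1)·0.5000) / (6) = -2.0833
  z = (5 - (3)·2.0000 - (-4)·-1.1667) / (10) = -0.5667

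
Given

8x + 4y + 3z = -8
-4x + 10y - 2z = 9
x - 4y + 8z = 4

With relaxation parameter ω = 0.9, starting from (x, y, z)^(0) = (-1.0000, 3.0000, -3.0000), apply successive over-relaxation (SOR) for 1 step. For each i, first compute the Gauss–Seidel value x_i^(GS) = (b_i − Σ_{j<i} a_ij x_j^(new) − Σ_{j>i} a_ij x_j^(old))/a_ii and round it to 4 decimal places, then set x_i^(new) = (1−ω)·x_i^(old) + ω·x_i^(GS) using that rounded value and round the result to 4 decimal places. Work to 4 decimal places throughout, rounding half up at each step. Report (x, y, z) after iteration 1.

Iteration 1:
  x: GS value = (-8 - (4)·3.0000 - (3)·-3.0000) / (8) = -1.3750;  x ← (1−ω)·-1.0000 + ω·-1.3750 = -1.3375
  y: GS value = (9 - (-4)·-1.3375 - (-2)·-3.0000) / (10) = -0.2350;  y ← (1−ω)·3.0000 + ω·-0.2350 = 0.0885
  z: GS value = (4 - (1)·-1.3375 - (-4)·0.0885) / (8) = 0.7114;  z ← (1−ω)·-3.0000 + ω·0.7114 = 0.3403

(-1.3375, 0.0885, 0.3403)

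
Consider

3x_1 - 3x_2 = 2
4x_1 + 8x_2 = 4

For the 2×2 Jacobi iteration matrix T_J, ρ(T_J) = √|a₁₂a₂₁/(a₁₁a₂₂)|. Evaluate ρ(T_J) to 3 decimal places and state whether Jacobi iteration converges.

0.707

a₁₂a₂₁/(a₁₁a₂₂) = (-3)·(4) / ((3)·(8)) = -0.500000
ρ = √|-0.500000| = √0.500000 = 0.707
ρ < 1, so Jacobi converges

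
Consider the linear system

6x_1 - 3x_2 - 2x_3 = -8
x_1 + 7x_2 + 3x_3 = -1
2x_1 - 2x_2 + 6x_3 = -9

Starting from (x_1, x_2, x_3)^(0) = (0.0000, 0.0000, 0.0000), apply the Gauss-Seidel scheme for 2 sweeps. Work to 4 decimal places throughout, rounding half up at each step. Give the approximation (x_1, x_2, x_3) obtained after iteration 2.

Iteration 1:
  x_1 = (-8 - (-3)·0.0000 - (-2)·0.0000) / (6) = -1.3333
  x_2 = (-1 - (1)·-1.3333 - (3)·0.0000) / (7) = 0.0476
  x_3 = (-9 - (2)·-1.3333 - (-2)·0.0476) / (6) = -1.0397
Iteration 2:
  x_1 = (-8 - (-3)·0.0476 - (-2)·-1.0397) / (6) = -1.6561
  x_2 = (-1 - (1)·-1.6561 - (3)·-1.0397) / (7) = 0.5393
  x_3 = (-9 - (2)·-1.6561 - (-2)·0.5393) / (6) = -0.7682

(-1.6561, 0.5393, -0.7682)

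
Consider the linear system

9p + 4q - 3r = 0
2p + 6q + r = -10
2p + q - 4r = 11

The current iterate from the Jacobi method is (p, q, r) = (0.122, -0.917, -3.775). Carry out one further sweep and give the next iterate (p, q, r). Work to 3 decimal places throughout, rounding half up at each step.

One sweep:
  p = (0 - (4)·-0.917 - (-3)·-3.775) / (9) = -0.851
  q = (-10 - (2)·0.122 - (1)·-3.775) / (6) = -1.078
  r = (11 - (2)·0.122 - (1)·-0.917) / (-4) = -2.918

(-0.851, -1.078, -2.918)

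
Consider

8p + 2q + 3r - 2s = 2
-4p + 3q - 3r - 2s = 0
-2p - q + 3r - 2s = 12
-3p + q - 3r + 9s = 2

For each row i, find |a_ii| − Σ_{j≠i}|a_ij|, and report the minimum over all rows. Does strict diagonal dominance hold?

-6

row 1: |8| − (2+3+2) = 1
row 2: |3| − (4+3+2) = -6
row 3: |3| − (2+1+2) = -2
row 4: |9| − (3+1+3) = 2
minimum over rows = -6 → not strictly diagonally dominant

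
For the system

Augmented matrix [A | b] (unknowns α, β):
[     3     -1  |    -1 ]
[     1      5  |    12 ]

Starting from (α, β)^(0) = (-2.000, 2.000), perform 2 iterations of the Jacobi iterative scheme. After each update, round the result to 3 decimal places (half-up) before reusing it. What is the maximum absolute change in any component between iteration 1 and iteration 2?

0.467

Iteration 1:
  α = (-1 - (-1)·2.000) / (3) = 0.333
  β = (12 - (1)·-2.000) / (5) = 2.800
Iteration 2:
  α = (-1 - (-1)·2.800) / (3) = 0.600
  β = (12 - (1)·0.333) / (5) = 2.333
Change: (0.267, -0.467) → max |·| = 0.467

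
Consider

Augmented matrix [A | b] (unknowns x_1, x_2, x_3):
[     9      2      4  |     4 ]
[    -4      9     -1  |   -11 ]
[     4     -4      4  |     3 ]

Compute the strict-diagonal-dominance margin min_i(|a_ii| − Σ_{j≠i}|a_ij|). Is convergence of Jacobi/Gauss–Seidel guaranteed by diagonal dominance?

-4

row 1: |9| − (2+4) = 3
row 2: |9| − (4+1) = 4
row 3: |4| − (4+4) = -4
minimum over rows = -4 → not strictly diagonally dominant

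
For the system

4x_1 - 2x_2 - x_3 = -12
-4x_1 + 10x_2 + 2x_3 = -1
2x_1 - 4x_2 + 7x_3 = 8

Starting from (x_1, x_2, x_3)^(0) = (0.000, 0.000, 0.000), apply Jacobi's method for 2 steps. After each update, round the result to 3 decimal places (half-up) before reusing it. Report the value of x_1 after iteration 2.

Iteration 1:
  x_1 = (-12 - (-2)·0.000 - (-1)·0.000) / (4) = -3.000
  x_2 = (-1 - (-4)·0.000 - (2)·0.000) / (10) = -0.100
  x_3 = (8 - (2)·0.000 - (-4)·0.000) / (7) = 1.143
Iteration 2:
  x_1 = (-12 - (-2)·-0.100 - (-1)·1.143) / (4) = -2.764
  x_2 = (-1 - (-4)·-3.000 - (2)·1.143) / (10) = -1.529
  x_3 = (8 - (2)·-3.000 - (-4)·-0.100) / (7) = 1.943

-2.764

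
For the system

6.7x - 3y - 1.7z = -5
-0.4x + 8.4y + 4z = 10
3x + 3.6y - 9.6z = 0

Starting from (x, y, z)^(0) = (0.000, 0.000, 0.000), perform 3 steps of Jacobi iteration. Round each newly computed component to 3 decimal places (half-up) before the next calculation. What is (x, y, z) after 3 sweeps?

(-0.175, 1.079, 0.367)

Iteration 1:
  x = (-5 - (-3)·0.000 - (-1.7)·0.000) / (6.7) = -0.746
  y = (10 - (-0.4)·0.000 - (4)·0.000) / (8.4) = 1.190
  z = (0 - (3)·0.000 - (3.6)·0.000) / (-9.6) = 0.000
Iteration 2:
  x = (-5 - (-3)·1.190 - (-1.7)·0.000) / (6.7) = -0.213
  y = (10 - (-0.4)·-0.746 - (4)·0.000) / (8.4) = 1.155
  z = (0 - (3)·-0.746 - (3.6)·1.190) / (-9.6) = 0.213
Iteration 3:
  x = (-5 - (-3)·1.155 - (-1.7)·0.213) / (6.7) = -0.175
  y = (10 - (-0.4)·-0.213 - (4)·0.213) / (8.4) = 1.079
  z = (0 - (3)·-0.213 - (3.6)·1.155) / (-9.6) = 0.367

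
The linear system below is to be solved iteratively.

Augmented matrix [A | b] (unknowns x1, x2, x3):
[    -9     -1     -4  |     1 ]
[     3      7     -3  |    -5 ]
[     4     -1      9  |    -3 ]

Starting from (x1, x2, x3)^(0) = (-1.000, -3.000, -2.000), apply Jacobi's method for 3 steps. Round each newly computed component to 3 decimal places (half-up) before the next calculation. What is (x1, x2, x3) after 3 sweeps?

(0.456, -1.172, -0.527)

Iteration 1:
  x1 = (1 - (-1)·-3.000 - (-4)·-2.000) / (-9) = 1.111
  x2 = (-5 - (3)·-1.000 - (-3)·-2.000) / (7) = -1.143
  x3 = (-3 - (4)·-1.000 - (-1)·-3.000) / (9) = -0.222
Iteration 2:
  x1 = (1 - (-1)·-1.143 - (-4)·-0.222) / (-9) = 0.115
  x2 = (-5 - (3)·1.111 - (-3)·-0.222) / (7) = -1.286
  x3 = (-3 - (4)·1.111 - (-1)·-1.143) / (9) = -0.954
Iteration 3:
  x1 = (1 - (-1)·-1.286 - (-4)·-0.954) / (-9) = 0.456
  x2 = (-5 - (3)·0.115 - (-3)·-0.954) / (7) = -1.172
  x3 = (-3 - (4)·0.115 - (-1)·-1.286) / (9) = -0.527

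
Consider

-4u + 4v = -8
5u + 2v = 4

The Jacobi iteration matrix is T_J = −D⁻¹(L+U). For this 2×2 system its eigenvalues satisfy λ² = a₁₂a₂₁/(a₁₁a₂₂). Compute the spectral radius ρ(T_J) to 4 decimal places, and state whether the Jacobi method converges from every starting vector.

a₁₂a₂₁/(a₁₁a₂₂) = (4)·(5) / ((-4)·(2)) = -2.500000
ρ = √|-2.500000| = √2.500000 = 1.5811
ρ > 1, so Jacobi diverges

1.5811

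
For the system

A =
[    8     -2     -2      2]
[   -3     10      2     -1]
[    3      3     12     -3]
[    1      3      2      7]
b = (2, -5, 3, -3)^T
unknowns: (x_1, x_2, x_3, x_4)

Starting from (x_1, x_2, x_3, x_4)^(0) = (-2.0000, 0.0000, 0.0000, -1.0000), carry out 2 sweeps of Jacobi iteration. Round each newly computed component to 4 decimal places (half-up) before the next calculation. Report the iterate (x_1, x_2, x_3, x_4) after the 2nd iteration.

(0.1107, -0.4643, 0.3893, -0.1286)

Iteration 1:
  x_1 = (2 - (-2)·0.0000 - (-2)·0.0000 - (2)·-1.0000) / (8) = 0.5000
  x_2 = (-5 - (-3)·-2.0000 - (2)·0.0000 - (-1)·-1.0000) / (10) = -1.2000
  x_3 = (3 - (3)·-2.0000 - (3)·0.0000 - (-3)·-1.0000) / (12) = 0.5000
  x_4 = (-3 - (1)·-2.0000 - (3)·0.0000 - (2)·0.0000) / (7) = -0.1429
Iteration 2:
  x_1 = (2 - (-2)·-1.2000 - (-2)·0.5000 - (2)·-0.1429) / (8) = 0.1107
  x_2 = (-5 - (-3)·0.5000 - (2)·0.5000 - (-1)·-0.1429) / (10) = -0.4643
  x_3 = (3 - (3)·0.5000 - (3)·-1.2000 - (-3)·-0.1429) / (12) = 0.3893
  x_4 = (-3 - (1)·0.5000 - (3)·-1.2000 - (2)·0.5000) / (7) = -0.1286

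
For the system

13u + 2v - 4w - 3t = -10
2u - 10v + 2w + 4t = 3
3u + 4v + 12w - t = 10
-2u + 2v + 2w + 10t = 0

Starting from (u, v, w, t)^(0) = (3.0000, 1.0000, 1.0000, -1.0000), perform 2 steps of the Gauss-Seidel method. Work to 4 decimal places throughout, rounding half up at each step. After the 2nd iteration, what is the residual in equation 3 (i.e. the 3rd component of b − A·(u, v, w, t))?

0.0520

Iteration 1:
  u = (-10 - (2)·1.0000 - (-4)·1.0000 - (-3)·-1.0000) / (13) = -0.8462
  v = (3 - (2)·-0.8462 - (2)·1.0000 - (4)·-1.0000) / (-10) = -0.6692
  w = (10 - (3)·-0.8462 - (4)·-0.6692 - (-1)·-1.0000) / (12) = 1.1846
  t = (0 - (-2)·-0.8462 - (2)·-0.6692 - (2)·1.1846) / (10) = -0.2723
Iteration 2:
  u = (-10 - (2)·-0.6692 - (-4)·1.1846 - (-3)·-0.2723) / (13) = -0.3646
  v = (3 - (2)·-0.3646 - (2)·1.1846 - (4)·-0.2723) / (-10) = -0.2449
  w = (10 - (3)·-0.3646 - (4)·-0.2449 - (-1)·-0.2723) / (12) = 0.9834
  t = (0 - (-2)·-0.3646 - (2)·-0.2449 - (2)·0.9834) / (10) = -0.2206
Residual b − A·x = (-1.4986, 0.1958, 0.0520, -0.0002)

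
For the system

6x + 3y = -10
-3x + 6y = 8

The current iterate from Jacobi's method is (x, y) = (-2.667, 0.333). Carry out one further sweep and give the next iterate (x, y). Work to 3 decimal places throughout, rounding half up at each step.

(-1.833, 0.000)

One sweep:
  x = (-10 - (3)·0.333) / (6) = -1.833
  y = (8 - (-3)·-2.667) / (6) = 0.000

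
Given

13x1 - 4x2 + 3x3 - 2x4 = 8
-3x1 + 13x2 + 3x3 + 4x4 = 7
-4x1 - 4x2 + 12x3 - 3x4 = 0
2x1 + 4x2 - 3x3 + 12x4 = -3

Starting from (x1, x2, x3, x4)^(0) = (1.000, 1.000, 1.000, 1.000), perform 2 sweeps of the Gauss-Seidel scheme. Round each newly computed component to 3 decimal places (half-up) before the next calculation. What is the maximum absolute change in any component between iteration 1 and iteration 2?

0.413

Iteration 1:
  x1 = (8 - (-4)·1.000 - (3)·1.000 - (-2)·1.000) / (13) = 0.846
  x2 = (7 - (-3)·0.846 - (3)·1.000 - (4)·1.000) / (13) = 0.195
  x3 = (0 - (-4)·0.846 - (-4)·0.195 - (-3)·1.000) / (12) = 0.597
  x4 = (-3 - (2)·0.846 - (4)·0.195 - (-3)·0.597) / (12) = -0.307
Iteration 2:
  x1 = (8 - (-4)·0.195 - (3)·0.597 - (-2)·-0.307) / (13) = 0.490
  x2 = (7 - (-3)·0.490 - (3)·0.597 - (4)·-0.307) / (13) = 0.608
  x3 = (0 - (-4)·0.490 - (-4)·0.608 - (-3)·-0.307) / (12) = 0.289
  x4 = (-3 - (2)·0.490 - (4)·0.608 - (-3)·0.289) / (12) = -0.462
Change: (-0.356, 0.413, -0.308, -0.155) → max |·| = 0.413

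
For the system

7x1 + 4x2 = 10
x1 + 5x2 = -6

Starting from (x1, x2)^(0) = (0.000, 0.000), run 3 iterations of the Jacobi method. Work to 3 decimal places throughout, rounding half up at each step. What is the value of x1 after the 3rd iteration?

Iteration 1:
  x1 = (10 - (4)·0.000) / (7) = 1.429
  x2 = (-6 - (1)·0.000) / (5) = -1.200
Iteration 2:
  x1 = (10 - (4)·-1.200) / (7) = 2.114
  x2 = (-6 - (1)·1.429) / (5) = -1.486
Iteration 3:
  x1 = (10 - (4)·-1.486) / (7) = 2.278
  x2 = (-6 - (1)·2.114) / (5) = -1.623

2.278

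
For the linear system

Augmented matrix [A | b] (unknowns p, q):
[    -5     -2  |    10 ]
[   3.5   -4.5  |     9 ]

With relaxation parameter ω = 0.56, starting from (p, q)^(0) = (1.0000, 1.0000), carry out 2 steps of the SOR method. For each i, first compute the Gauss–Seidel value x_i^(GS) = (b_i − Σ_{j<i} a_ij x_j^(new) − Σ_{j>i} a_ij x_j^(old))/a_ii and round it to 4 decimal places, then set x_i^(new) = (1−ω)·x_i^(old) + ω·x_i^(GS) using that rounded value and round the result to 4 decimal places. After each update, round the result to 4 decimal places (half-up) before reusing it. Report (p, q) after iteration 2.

Iteration 1:
  p: GS value = (10 - (-2)·1.0000) / (-5) = -2.4000;  p ← (1−ω)·1.0000 + ω·-2.4000 = -0.9040
  q: GS value = (9 - (3.5)·-0.9040) / (-4.5) = -2.7031;  q ← (1−ω)·1.0000 + ω·-2.7031 = -1.0737
Iteration 2:
  p: GS value = (10 - (-2)·-1.0737) / (-5) = -1.5705;  p ← (1−ω)·-0.9040 + ω·-1.5705 = -1.2772
  q: GS value = (9 - (3.5)·-1.2772) / (-4.5) = -2.9934;  q ← (1−ω)·-1.0737 + ω·-2.9934 = -2.1487

(-1.2772, -2.1487)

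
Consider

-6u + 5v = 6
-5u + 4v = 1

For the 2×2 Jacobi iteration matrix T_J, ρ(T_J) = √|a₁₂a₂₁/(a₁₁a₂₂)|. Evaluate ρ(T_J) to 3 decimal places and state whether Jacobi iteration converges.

1.021

a₁₂a₂₁/(a₁₁a₂₂) = (5)·(-5) / ((-6)·(4)) = 1.041667
ρ = √|1.041667| = √1.041667 = 1.021
ρ > 1, so Jacobi diverges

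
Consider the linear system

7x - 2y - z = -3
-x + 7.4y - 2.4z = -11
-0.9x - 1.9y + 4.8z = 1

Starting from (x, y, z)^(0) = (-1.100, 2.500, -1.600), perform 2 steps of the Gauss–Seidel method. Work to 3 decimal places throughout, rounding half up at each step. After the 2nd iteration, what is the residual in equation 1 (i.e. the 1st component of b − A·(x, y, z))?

Iteration 1:
  x = (-3 - (-2)·2.500 - (-1)·-1.600) / (7) = 0.057
  y = (-11 - (-1)·0.057 - (-2.4)·-1.600) / (7.4) = -1.998
  z = (1 - (-0.9)·0.057 - (-1.9)·-1.998) / (4.8) = -0.572
Iteration 2:
  x = (-3 - (-2)·-1.998 - (-1)·-0.572) / (7) = -1.081
  y = (-11 - (-1)·-1.081 - (-2.4)·-0.572) / (7.4) = -1.818
  z = (1 - (-0.9)·-1.081 - (-1.9)·-1.818) / (4.8) = -0.714
Residual b − A·x = (0.217, -0.341, 0.000)

0.217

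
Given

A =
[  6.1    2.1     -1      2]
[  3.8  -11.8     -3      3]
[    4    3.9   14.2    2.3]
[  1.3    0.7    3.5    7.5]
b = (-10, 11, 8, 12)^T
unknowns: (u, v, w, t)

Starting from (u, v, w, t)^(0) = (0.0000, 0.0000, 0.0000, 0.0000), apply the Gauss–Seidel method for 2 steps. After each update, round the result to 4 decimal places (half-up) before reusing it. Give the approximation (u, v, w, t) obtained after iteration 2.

Iteration 1:
  u = (-10 - (2.1)·0.0000 - (-1)·0.0000 - (2)·0.0000) / (6.1) = -1.6393
  v = (11 - (3.8)·-1.6393 - (-3)·0.0000 - (3)·0.0000) / (-11.8) = -1.4601
  w = (8 - (4)·-1.6393 - (3.9)·-1.4601 - (2.3)·0.0000) / (14.2) = 1.4262
  t = (12 - (1.3)·-1.6393 - (0.7)·-1.4601 - (3.5)·1.4262) / (7.5) = 1.3549
Iteration 2:
  u = (-10 - (2.1)·-1.4601 - (-1)·1.4262 - (2)·1.3549) / (6.1) = -1.3471
  v = (11 - (3.8)·-1.3471 - (-3)·1.4262 - (3)·1.3549) / (-11.8) = -1.3841
  w = (8 - (4)·-1.3471 - (3.9)·-1.3841 - (2.3)·1.3549) / (14.2) = 1.1035
  t = (12 - (1.3)·-1.3471 - (0.7)·-1.3841 - (3.5)·1.1035) / (7.5) = 1.4477

(-1.3471, -1.3841, 1.1035, 1.4477)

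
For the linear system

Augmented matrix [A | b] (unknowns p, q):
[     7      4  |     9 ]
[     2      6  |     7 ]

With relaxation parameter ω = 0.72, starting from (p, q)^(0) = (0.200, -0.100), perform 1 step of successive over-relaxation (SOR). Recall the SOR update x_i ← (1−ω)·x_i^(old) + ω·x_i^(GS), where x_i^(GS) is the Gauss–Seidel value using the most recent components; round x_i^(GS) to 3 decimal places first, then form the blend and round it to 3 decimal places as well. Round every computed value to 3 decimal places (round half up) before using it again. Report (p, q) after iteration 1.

Iteration 1:
  p: GS value = (9 - (4)·-0.100) / (7) = 1.343;  p ← (1−ω)·0.200 + ω·1.343 = 1.023
  q: GS value = (7 - (2)·1.023) / (6) = 0.826;  q ← (1−ω)·-0.100 + ω·0.826 = 0.567

(1.023, 0.567)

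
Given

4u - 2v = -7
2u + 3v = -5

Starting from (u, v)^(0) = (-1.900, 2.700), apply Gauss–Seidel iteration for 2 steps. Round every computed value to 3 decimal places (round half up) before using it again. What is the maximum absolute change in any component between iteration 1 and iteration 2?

2.050

Iteration 1:
  u = (-7 - (-2)·2.700) / (4) = -0.400
  v = (-5 - (2)·-0.400) / (3) = -1.400
Iteration 2:
  u = (-7 - (-2)·-1.400) / (4) = -2.450
  v = (-5 - (2)·-2.450) / (3) = -0.033
Change: (-2.050, 1.367) → max |·| = 2.050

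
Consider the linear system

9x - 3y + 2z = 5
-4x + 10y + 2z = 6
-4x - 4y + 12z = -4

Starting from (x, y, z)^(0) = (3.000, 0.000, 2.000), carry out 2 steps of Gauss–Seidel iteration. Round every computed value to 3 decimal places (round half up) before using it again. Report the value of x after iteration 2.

0.685

Iteration 1:
  x = (5 - (-3)·0.000 - (2)·2.000) / (9) = 0.111
  y = (6 - (-4)·0.111 - (2)·2.000) / (10) = 0.244
  z = (-4 - (-4)·0.111 - (-4)·0.244) / (12) = -0.215
Iteration 2:
  x = (5 - (-3)·0.244 - (2)·-0.215) / (9) = 0.685
  y = (6 - (-4)·0.685 - (2)·-0.215) / (10) = 0.917
  z = (-4 - (-4)·0.685 - (-4)·0.917) / (12) = 0.201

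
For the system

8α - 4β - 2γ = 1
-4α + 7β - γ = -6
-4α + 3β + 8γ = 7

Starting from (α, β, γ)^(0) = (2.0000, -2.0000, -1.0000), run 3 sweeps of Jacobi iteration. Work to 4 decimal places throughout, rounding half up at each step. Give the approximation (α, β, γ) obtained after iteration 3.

(-0.3728, -0.3329, 1.7232)

Iteration 1:
  α = (1 - (-4)·-2.0000 - (-2)·-1.0000) / (8) = -1.1250
  β = (-6 - (-4)·2.0000 - (-1)·-1.0000) / (7) = 0.1429
  γ = (7 - (-4)·2.0000 - (3)·-2.0000) / (8) = 2.6250
Iteration 2:
  α = (1 - (-4)·0.1429 - (-2)·2.6250) / (8) = 0.8527
  β = (-6 - (-4)·-1.1250 - (-1)·2.6250) / (7) = -1.1250
  γ = (7 - (-4)·-1.1250 - (3)·0.1429) / (8) = 0.2589
Iteration 3:
  α = (1 - (-4)·-1.1250 - (-2)·0.2589) / (8) = -0.3728
  β = (-6 - (-4)·0.8527 - (-1)·0.2589) / (7) = -0.3329
  γ = (7 - (-4)·0.8527 - (3)·-1.1250) / (8) = 1.7232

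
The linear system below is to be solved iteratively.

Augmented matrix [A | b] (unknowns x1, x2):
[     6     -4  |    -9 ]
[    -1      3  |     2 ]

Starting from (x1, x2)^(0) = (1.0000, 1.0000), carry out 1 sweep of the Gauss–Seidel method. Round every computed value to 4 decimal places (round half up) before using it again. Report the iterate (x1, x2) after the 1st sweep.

(-0.8333, 0.3889)

Iteration 1:
  x1 = (-9 - (-4)·1.0000) / (6) = -0.8333
  x2 = (2 - (-1)·-0.8333) / (3) = 0.3889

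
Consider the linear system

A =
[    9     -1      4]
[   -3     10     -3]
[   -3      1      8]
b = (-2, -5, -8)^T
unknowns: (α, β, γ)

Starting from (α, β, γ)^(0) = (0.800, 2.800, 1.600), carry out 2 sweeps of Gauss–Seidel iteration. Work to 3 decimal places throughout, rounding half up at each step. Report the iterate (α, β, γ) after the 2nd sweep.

(0.291, -0.775, -0.794)

Iteration 1:
  α = (-2 - (-1)·2.800 - (4)·1.600) / (9) = -0.622
  β = (-5 - (-3)·-0.622 - (-3)·1.600) / (10) = -0.207
  γ = (-8 - (-3)·-0.622 - (1)·-0.207) / (8) = -1.207
Iteration 2:
  α = (-2 - (-1)·-0.207 - (4)·-1.207) / (9) = 0.291
  β = (-5 - (-3)·0.291 - (-3)·-1.207) / (10) = -0.775
  γ = (-8 - (-3)·0.291 - (1)·-0.775) / (8) = -0.794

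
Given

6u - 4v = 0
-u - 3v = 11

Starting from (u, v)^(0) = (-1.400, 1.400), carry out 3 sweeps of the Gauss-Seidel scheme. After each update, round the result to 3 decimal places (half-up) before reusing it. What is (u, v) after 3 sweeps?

(-1.855, -3.048)

Iteration 1:
  u = (0 - (-4)·1.400) / (6) = 0.933
  v = (11 - (-1)·0.933) / (-3) = -3.978
Iteration 2:
  u = (0 - (-4)·-3.978) / (6) = -2.652
  v = (11 - (-1)·-2.652) / (-3) = -2.783
Iteration 3:
  u = (0 - (-4)·-2.783) / (6) = -1.855
  v = (11 - (-1)·-1.855) / (-3) = -3.048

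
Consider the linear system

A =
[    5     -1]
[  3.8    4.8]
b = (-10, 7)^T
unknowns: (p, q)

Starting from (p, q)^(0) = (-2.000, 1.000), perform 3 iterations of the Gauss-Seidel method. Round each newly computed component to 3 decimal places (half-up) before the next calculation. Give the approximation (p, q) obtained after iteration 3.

Iteration 1:
  p = (-10 - (-1)·1.000) / (5) = -1.800
  q = (7 - (3.8)·-1.800) / (4.8) = 2.883
Iteration 2:
  p = (-10 - (-1)·2.883) / (5) = -1.423
  q = (7 - (3.8)·-1.423) / (4.8) = 2.585
Iteration 3:
  p = (-10 - (-1)·2.585) / (5) = -1.483
  q = (7 - (3.8)·-1.483) / (4.8) = 2.632

(-1.483, 2.632)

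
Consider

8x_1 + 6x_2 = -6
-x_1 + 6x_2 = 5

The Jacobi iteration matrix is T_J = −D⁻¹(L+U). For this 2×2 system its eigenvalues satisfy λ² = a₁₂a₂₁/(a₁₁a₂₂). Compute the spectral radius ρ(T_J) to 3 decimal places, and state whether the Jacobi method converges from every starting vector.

a₁₂a₂₁/(a₁₁a₂₂) = (6)·(-1) / ((8)·(6)) = -0.125000
ρ = √|-0.125000| = √0.125000 = 0.354
ρ < 1, so Jacobi converges

0.354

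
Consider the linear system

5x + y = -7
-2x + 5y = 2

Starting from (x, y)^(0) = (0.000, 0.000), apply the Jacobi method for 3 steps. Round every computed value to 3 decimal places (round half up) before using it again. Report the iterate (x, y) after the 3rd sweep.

Iteration 1:
  x = (-7 - (1)·0.000) / (5) = -1.400
  y = (2 - (-2)·0.000) / (5) = 0.400
Iteration 2:
  x = (-7 - (1)·0.400) / (5) = -1.480
  y = (2 - (-2)·-1.400) / (5) = -0.160
Iteration 3:
  x = (-7 - (1)·-0.160) / (5) = -1.368
  y = (2 - (-2)·-1.480) / (5) = -0.192

(-1.368, -0.192)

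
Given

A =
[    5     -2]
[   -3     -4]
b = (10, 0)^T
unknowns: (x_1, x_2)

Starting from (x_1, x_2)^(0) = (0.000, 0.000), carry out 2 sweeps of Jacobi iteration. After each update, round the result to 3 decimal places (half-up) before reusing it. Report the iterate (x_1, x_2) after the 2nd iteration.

Iteration 1:
  x_1 = (10 - (-2)·0.000) / (5) = 2.000
  x_2 = (0 - (-3)·0.000) / (-4) = 0.000
Iteration 2:
  x_1 = (10 - (-2)·0.000) / (5) = 2.000
  x_2 = (0 - (-3)·2.000) / (-4) = -1.500

(2.000, -1.500)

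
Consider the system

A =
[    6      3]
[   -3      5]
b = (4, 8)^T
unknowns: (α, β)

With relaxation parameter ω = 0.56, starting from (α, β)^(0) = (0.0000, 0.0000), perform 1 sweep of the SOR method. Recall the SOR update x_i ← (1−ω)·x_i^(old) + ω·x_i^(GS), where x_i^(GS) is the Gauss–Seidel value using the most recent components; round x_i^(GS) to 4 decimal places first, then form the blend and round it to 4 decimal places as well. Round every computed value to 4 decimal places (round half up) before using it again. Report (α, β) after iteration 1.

Iteration 1:
  α: GS value = (4 - (3)·0.0000) / (6) = 0.6667;  α ← (1−ω)·0.0000 + ω·0.6667 = 0.3734
  β: GS value = (8 - (-3)·0.3734) / (5) = 1.8240;  β ← (1−ω)·0.0000 + ω·1.8240 = 1.0214

(0.3734, 1.0214)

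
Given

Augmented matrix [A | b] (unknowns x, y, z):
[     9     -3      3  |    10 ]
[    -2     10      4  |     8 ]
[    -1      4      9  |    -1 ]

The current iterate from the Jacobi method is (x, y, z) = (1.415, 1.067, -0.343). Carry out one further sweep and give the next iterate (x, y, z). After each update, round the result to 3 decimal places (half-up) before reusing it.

(1.581, 1.220, -0.428)

One sweep:
  x = (10 - (-3)·1.067 - (3)·-0.343) / (9) = 1.581
  y = (8 - (-2)·1.415 - (4)·-0.343) / (10) = 1.220
  z = (-1 - (-1)·1.415 - (4)·1.067) / (9) = -0.428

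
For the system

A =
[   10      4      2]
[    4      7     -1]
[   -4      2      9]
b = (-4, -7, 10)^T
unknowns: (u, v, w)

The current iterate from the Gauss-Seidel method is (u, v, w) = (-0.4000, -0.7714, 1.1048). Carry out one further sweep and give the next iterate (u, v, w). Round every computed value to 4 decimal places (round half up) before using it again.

(-0.3124, -0.6637, 1.1198)

One sweep:
  u = (-4 - (4)·-0.7714 - (2)·1.1048) / (10) = -0.3124
  v = (-7 - (4)·-0.3124 - (-1)·1.1048) / (7) = -0.6637
  w = (10 - (-4)·-0.3124 - (2)·-0.6637) / (9) = 1.1198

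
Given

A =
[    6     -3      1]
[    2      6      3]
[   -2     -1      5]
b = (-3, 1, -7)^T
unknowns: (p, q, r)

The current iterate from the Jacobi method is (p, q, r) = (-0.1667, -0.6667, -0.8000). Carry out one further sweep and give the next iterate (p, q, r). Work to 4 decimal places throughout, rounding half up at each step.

(-0.7000, 0.6222, -1.6000)

One sweep:
  p = (-3 - (-3)·-0.6667 - (1)·-0.8000) / (6) = -0.7000
  q = (1 - (2)·-0.1667 - (3)·-0.8000) / (6) = 0.6222
  r = (-7 - (-2)·-0.1667 - (-1)·-0.6667) / (5) = -1.6000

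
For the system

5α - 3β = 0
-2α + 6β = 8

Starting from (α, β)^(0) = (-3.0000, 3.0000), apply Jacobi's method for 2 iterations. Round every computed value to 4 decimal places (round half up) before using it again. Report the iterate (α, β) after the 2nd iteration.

Iteration 1:
  α = (0 - (-3)·3.0000) / (5) = 1.8000
  β = (8 - (-2)·-3.0000) / (6) = 0.3333
Iteration 2:
  α = (0 - (-3)·0.3333) / (5) = 0.2000
  β = (8 - (-2)·1.8000) / (6) = 1.9333

(0.2000, 1.9333)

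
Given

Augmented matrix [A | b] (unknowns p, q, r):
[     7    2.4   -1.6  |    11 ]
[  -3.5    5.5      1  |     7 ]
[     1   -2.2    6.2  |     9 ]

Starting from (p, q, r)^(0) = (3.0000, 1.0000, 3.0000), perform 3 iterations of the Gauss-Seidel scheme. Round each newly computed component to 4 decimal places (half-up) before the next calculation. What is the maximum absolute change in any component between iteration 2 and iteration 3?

Iteration 1:
  p = (11 - (2.4)·1.0000 - (-1.6)·3.0000) / (7) = 1.9143
  q = (7 - (-3.5)·1.9143 - (1)·3.0000) / (5.5) = 1.9455
  r = (9 - (1)·1.9143 - (-2.2)·1.9455) / (6.2) = 1.8332
Iteration 2:
  p = (11 - (2.4)·1.9455 - (-1.6)·1.8332) / (7) = 1.3234
  q = (7 - (-3.5)·1.3234 - (1)·1.8332) / (5.5) = 1.7816
  r = (9 - (1)·1.3234 - (-2.2)·1.7816) / (6.2) = 1.8703
Iteration 3:
  p = (11 - (2.4)·1.7816 - (-1.6)·1.8703) / (7) = 1.3881
  q = (7 - (-3.5)·1.3881 - (1)·1.8703) / (5.5) = 1.8160
  r = (9 - (1)·1.3881 - (-2.2)·1.8160) / (6.2) = 1.8721
Change: (0.0647, 0.0344, 0.0018) → max |·| = 0.0647

0.0647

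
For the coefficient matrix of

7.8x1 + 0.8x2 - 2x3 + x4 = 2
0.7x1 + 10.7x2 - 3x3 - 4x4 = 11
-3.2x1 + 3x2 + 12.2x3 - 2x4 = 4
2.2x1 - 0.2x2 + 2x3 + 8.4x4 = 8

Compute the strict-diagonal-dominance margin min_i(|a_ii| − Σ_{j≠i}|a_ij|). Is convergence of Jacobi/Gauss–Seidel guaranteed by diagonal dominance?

3

row 1: |7.8| − (0.8+2+1) = 4
row 2: |10.7| − (0.7+3+4) = 3
row 3: |12.2| − (3.2+3+2) = 4
row 4: |8.4| − (2.2+0.2+2) = 4
minimum over rows = 3 → strictly diagonally dominant (convergence guaranteed)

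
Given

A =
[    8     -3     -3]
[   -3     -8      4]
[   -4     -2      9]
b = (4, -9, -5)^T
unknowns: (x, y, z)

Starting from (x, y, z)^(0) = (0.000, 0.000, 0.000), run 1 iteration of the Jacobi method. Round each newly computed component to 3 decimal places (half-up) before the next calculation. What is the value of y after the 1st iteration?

Iteration 1:
  x = (4 - (-3)·0.000 - (-3)·0.000) / (8) = 0.500
  y = (-9 - (-3)·0.000 - (4)·0.000) / (-8) = 1.125
  z = (-5 - (-4)·0.000 - (-2)·0.000) / (9) = -0.556

1.125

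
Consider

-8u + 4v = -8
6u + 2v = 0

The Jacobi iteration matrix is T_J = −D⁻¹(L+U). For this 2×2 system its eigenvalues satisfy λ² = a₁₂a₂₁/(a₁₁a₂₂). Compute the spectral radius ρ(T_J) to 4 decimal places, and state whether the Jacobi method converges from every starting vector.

1.2247

a₁₂a₂₁/(a₁₁a₂₂) = (4)·(6) / ((-8)·(2)) = -1.500000
ρ = √|-1.500000| = √1.500000 = 1.2247
ρ > 1, so Jacobi diverges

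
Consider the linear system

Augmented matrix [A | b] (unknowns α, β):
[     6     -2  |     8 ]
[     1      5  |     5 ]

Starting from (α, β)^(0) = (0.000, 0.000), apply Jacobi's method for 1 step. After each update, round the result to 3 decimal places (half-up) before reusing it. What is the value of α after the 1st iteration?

1.333

Iteration 1:
  α = (8 - (-2)·0.000) / (6) = 1.333
  β = (5 - (1)·0.000) / (5) = 1.000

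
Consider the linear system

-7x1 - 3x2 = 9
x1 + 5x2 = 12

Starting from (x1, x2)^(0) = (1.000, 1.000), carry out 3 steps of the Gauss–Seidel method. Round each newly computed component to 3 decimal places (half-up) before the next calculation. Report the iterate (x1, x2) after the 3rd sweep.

(-2.525, 2.905)

Iteration 1:
  x1 = (9 - (-3)·1.000) / (-7) = -1.714
  x2 = (12 - (1)·-1.714) / (5) = 2.743
Iteration 2:
  x1 = (9 - (-3)·2.743) / (-7) = -2.461
  x2 = (12 - (1)·-2.461) / (5) = 2.892
Iteration 3:
  x1 = (9 - (-3)·2.892) / (-7) = -2.525
  x2 = (12 - (1)·-2.525) / (5) = 2.905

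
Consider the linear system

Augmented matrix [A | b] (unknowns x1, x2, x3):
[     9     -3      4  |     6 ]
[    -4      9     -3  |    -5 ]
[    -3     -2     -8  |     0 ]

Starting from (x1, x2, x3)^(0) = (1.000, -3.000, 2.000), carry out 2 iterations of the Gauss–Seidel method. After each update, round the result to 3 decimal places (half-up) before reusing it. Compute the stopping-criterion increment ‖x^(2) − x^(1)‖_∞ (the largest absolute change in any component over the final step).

Iteration 1:
  x1 = (6 - (-3)·-3.000 - (4)·2.000) / (9) = -1.222
  x2 = (-5 - (-4)·-1.222 - (-3)·2.000) / (9) = -0.432
  x3 = (0 - (-3)·-1.222 - (-2)·-0.432) / (-8) = 0.566
Iteration 2:
  x1 = (6 - (-3)·-0.432 - (4)·0.566) / (9) = 0.271
  x2 = (-5 - (-4)·0.271 - (-3)·0.566) / (9) = -0.246
  x3 = (0 - (-3)·0.271 - (-2)·-0.246) / (-8) = -0.040
Change: (1.493, 0.186, -0.606) → max |·| = 1.493

1.493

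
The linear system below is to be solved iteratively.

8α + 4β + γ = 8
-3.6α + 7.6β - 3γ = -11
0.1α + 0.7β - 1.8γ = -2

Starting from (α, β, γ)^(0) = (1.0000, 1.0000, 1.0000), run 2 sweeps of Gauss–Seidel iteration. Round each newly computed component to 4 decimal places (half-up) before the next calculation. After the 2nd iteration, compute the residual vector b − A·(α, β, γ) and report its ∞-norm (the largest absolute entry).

1.6955

Iteration 1:
  α = (8 - (4)·1.0000 - (1)·1.0000) / (8) = 0.3750
  β = (-11 - (-3.6)·0.3750 - (-3)·1.0000) / (7.6) = -0.8750
  γ = (-2 - (0.1)·0.3750 - (0.7)·-0.8750) / (-1.8) = 0.7917
Iteration 2:
  α = (8 - (4)·-0.8750 - (1)·0.7917) / (8) = 1.3385
  β = (-11 - (-3.6)·1.3385 - (-3)·0.7917) / (7.6) = -0.5008
  γ = (-2 - (0.1)·1.3385 - (0.7)·-0.5008) / (-1.8) = 0.9907
Residual b − A·x = (-1.6955, 0.5968, 0.0000); ∞-norm = 1.6955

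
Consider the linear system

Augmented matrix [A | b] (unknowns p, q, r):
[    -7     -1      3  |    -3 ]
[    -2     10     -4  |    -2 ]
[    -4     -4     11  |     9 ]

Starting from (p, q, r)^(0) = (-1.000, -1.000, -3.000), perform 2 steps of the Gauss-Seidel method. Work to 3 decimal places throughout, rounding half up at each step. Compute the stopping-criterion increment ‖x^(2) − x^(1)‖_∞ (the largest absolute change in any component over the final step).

1.471

Iteration 1:
  p = (-3 - (-1)·-1.000 - (3)·-3.000) / (-7) = -0.714
  q = (-2 - (-2)·-0.714 - (-4)·-3.000) / (10) = -1.543
  r = (9 - (-4)·-0.714 - (-4)·-1.543) / (11) = -0.003
Iteration 2:
  p = (-3 - (-1)·-1.543 - (3)·-0.003) / (-7) = 0.648
  q = (-2 - (-2)·0.648 - (-4)·-0.003) / (10) = -0.072
  r = (9 - (-4)·0.648 - (-4)·-0.072) / (11) = 1.028
Change: (1.362, 1.471, 1.031) → max |·| = 1.471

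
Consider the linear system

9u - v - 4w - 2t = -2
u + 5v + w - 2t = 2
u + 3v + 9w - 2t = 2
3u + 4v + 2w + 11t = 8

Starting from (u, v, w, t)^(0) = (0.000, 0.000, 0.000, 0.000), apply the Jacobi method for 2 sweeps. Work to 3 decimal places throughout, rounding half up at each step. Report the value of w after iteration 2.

Iteration 1:
  u = (-2 - (-1)·0.000 - (-4)·0.000 - (-2)·0.000) / (9) = -0.222
  v = (2 - (1)·0.000 - (1)·0.000 - (-2)·0.000) / (5) = 0.400
  w = (2 - (1)·0.000 - (3)·0.000 - (-2)·0.000) / (9) = 0.222
  t = (8 - (3)·0.000 - (4)·0.000 - (2)·0.000) / (11) = 0.727
Iteration 2:
  u = (-2 - (-1)·0.400 - (-4)·0.222 - (-2)·0.727) / (9) = 0.082
  v = (2 - (1)·-0.222 - (1)·0.222 - (-2)·0.727) / (5) = 0.691
  w = (2 - (1)·-0.222 - (3)·0.400 - (-2)·0.727) / (9) = 0.275
  t = (8 - (3)·-0.222 - (4)·0.400 - (2)·0.222) / (11) = 0.602

0.275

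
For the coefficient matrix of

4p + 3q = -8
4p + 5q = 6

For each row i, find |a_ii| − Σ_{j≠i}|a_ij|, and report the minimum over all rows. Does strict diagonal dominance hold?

row 1: |4| − (3) = 1
row 2: |5| − (4) = 1
minimum over rows = 1 → strictly diagonally dominant (convergence guaranteed)

1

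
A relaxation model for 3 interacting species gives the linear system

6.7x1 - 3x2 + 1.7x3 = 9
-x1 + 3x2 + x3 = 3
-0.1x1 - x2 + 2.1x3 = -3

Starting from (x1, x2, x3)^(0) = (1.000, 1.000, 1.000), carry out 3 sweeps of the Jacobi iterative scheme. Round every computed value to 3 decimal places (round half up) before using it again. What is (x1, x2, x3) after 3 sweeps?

Iteration 1:
  x1 = (9 - (-3)·1.000 - (1.7)·1.000) / (6.7) = 1.537
  x2 = (3 - (-1)·1.000 - (1)·1.000) / (3) = 1.000
  x3 = (-3 - (-0.1)·1.000 - (-1)·1.000) / (2.1) = -0.905
Iteration 2:
  x1 = (9 - (-3)·1.000 - (1.7)·-0.905) / (6.7) = 2.021
  x2 = (3 - (-1)·1.537 - (1)·-0.905) / (3) = 1.814
  x3 = (-3 - (-0.1)·1.537 - (-1)·1.000) / (2.1) = -0.879
Iteration 3:
  x1 = (9 - (-3)·1.814 - (1.7)·-0.879) / (6.7) = 2.379
  x2 = (3 - (-1)·2.021 - (1)·-0.879) / (3) = 1.967
  x3 = (-3 - (-0.1)·2.021 - (-1)·1.814) / (2.1) = -0.469

(2.379, 1.967, -0.469)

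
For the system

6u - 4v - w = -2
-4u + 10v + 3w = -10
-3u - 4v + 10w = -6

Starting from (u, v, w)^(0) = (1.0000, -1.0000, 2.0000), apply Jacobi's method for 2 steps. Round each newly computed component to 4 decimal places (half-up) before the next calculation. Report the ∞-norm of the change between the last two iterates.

0.5833

Iteration 1:
  u = (-2 - (-4)·-1.0000 - (-1)·2.0000) / (6) = -0.6667
  v = (-10 - (-4)·1.0000 - (3)·2.0000) / (10) = -1.2000
  w = (-6 - (-3)·1.0000 - (-4)·-1.0000) / (10) = -0.7000
Iteration 2:
  u = (-2 - (-4)·-1.2000 - (-1)·-0.7000) / (6) = -1.2500
  v = (-10 - (-4)·-0.6667 - (3)·-0.7000) / (10) = -1.0567
  w = (-6 - (-3)·-0.6667 - (-4)·-1.2000) / (10) = -1.2800
Change: (-0.5833, 0.1433, -0.5800) → max |·| = 0.5833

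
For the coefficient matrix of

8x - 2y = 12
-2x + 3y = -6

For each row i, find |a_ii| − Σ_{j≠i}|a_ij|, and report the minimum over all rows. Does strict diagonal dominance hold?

row 1: |8| − (2) = 6
row 2: |3| − (2) = 1
minimum over rows = 1 → strictly diagonally dominant (convergence guaranteed)

1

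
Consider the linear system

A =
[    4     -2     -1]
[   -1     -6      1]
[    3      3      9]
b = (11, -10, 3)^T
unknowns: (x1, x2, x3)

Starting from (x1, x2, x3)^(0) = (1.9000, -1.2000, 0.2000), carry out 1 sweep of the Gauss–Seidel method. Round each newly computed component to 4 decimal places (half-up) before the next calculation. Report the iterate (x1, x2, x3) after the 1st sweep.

(2.2000, 1.3333, -0.8444)

Iteration 1:
  x1 = (11 - (-2)·-1.2000 - (-1)·0.2000) / (4) = 2.2000
  x2 = (-10 - (-1)·2.2000 - (1)·0.2000) / (-6) = 1.3333
  x3 = (3 - (3)·2.2000 - (3)·1.3333) / (9) = -0.8444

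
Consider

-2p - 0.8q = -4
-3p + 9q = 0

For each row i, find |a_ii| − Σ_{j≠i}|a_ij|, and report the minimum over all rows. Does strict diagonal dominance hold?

row 1: |-2| − (0.8) = 1.2
row 2: |9| − (3) = 6
minimum over rows = 1.2 → strictly diagonally dominant (convergence guaranteed)

1.2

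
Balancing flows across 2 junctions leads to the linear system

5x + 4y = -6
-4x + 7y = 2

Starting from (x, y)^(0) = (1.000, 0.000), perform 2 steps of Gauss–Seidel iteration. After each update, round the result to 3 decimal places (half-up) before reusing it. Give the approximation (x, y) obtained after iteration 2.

(-0.880, -0.217)

Iteration 1:
  x = (-6 - (4)·0.000) / (5) = -1.200
  y = (2 - (-4)·-1.200) / (7) = -0.400
Iteration 2:
  x = (-6 - (4)·-0.400) / (5) = -0.880
  y = (2 - (-4)·-0.880) / (7) = -0.217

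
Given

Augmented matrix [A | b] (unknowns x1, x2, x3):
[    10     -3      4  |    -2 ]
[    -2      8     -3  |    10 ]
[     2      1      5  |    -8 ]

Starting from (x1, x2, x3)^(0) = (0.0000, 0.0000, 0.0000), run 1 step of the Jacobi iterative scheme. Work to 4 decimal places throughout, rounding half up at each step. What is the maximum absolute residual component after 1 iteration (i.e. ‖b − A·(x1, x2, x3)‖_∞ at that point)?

Iteration 1:
  x1 = (-2 - (-3)·0.0000 - (4)·0.0000) / (10) = -0.2000
  x2 = (10 - (-2)·0.0000 - (-3)·0.0000) / (8) = 1.2500
  x3 = (-8 - (2)·0.0000 - (1)·0.0000) / (5) = -1.6000
Residual b − A·x = (10.1500, -5.2000, -0.8500); ∞-norm = 10.1500

10.1500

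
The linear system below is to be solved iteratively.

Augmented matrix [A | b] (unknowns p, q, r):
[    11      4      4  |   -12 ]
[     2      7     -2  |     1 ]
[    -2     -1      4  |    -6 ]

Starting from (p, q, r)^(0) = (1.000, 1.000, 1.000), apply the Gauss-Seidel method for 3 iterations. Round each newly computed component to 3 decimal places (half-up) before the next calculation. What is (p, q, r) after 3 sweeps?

(-0.295, -0.315, -1.726)

Iteration 1:
  p = (-12 - (4)·1.000 - (4)·1.000) / (11) = -1.818
  q = (1 - (2)·-1.818 - (-2)·1.000) / (7) = 0.948
  r = (-6 - (-2)·-1.818 - (-1)·0.948) / (4) = -2.172
Iteration 2:
  p = (-12 - (4)·0.948 - (4)·-2.172) / (11) = -0.646
  q = (1 - (2)·-0.646 - (-2)·-2.172) / (7) = -0.293
  r = (-6 - (-2)·-0.646 - (-1)·-0.293) / (4) = -1.896
Iteration 3:
  p = (-12 - (4)·-0.293 - (4)·-1.896) / (11) = -0.295
  q = (1 - (2)·-0.295 - (-2)·-1.896) / (7) = -0.315
  r = (-6 - (-2)·-0.295 - (-1)·-0.315) / (4) = -1.726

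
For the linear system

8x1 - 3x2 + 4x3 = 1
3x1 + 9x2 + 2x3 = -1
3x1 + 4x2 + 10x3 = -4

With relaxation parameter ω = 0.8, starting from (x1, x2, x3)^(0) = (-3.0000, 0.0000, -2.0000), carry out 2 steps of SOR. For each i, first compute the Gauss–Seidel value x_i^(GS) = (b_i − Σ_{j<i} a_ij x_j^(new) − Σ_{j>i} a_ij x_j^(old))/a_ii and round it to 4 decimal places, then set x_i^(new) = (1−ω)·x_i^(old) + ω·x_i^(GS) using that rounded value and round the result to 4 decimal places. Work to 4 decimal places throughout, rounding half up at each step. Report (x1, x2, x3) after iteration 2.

(0.5566, -0.0486, -0.6083)

Iteration 1:
  x1: GS value = (1 - (-3)·0.0000 - (4)·-2.0000) / (8) = 1.1250;  x1 ← (1−ω)·-3.0000 + ω·1.1250 = 0.3000
  x2: GS value = (-1 - (3)·0.3000 - (2)·-2.0000) / (9) = 0.2333;  x2 ← (1−ω)·0.0000 + ω·0.2333 = 0.1866
  x3: GS value = (-4 - (3)·0.3000 - (4)·0.1866) / (10) = -0.5646;  x3 ← (1−ω)·-2.0000 + ω·-0.5646 = -0.8517
Iteration 2:
  x1: GS value = (1 - (-3)·0.1866 - (4)·-0.8517) / (8) = 0.6208;  x1 ← (1−ω)·0.3000 + ω·0.6208 = 0.5566
  x2: GS value = (-1 - (3)·0.5566 - (2)·-0.8517) / (9) = -0.1074;  x2 ← (1−ω)·0.1866 + ω·-0.1074 = -0.0486
  x3: GS value = (-4 - (3)·0.5566 - (4)·-0.0486) / (10) = -0.5475;  x3 ← (1−ω)·-0.8517 + ω·-0.5475 = -0.6083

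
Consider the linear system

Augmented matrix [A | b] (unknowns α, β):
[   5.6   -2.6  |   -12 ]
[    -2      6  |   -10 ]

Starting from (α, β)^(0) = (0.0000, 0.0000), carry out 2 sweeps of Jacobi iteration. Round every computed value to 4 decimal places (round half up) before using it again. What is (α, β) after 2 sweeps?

(-2.9167, -2.3810)

Iteration 1:
  α = (-12 - (-2.6)·0.0000) / (5.6) = -2.1429
  β = (-10 - (-2)·0.0000) / (6) = -1.6667
Iteration 2:
  α = (-12 - (-2.6)·-1.6667) / (5.6) = -2.9167
  β = (-10 - (-2)·-2.1429) / (6) = -2.3810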